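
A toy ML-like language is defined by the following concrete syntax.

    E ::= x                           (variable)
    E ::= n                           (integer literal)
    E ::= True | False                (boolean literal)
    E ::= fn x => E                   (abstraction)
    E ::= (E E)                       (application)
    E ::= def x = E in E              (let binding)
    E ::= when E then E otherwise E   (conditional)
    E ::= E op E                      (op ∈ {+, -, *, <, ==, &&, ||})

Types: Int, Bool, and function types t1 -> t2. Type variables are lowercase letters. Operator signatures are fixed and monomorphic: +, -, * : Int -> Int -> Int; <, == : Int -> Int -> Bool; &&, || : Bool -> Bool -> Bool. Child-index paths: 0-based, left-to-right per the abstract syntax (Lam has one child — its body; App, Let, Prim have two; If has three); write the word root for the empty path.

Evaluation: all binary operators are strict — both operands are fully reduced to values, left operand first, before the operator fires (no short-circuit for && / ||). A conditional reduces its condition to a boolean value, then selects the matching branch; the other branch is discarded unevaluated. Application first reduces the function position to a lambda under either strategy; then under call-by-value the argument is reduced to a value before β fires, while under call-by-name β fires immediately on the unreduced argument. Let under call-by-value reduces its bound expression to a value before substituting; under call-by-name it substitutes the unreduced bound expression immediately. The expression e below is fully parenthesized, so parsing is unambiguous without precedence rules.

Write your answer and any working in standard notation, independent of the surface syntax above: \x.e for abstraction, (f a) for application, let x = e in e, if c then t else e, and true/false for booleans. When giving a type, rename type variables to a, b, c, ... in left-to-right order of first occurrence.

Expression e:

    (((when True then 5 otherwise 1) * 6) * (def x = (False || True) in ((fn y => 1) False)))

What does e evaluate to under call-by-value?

Working:
step 0: (((if true then 5 else 1) * 6) * (let x = (false || true) in ((\y.1) false)))
step 1: [if@0.0] ((5 * 6) * (let x = (false || true) in ((\y.1) false)))
step 2: [delta@0] (30 * (let x = (false || true) in ((\y.1) false)))
step 3: [delta@1.0] (30 * (let x = true in ((\y.1) false)))
step 4: [let@1] (30 * ((\y.1) false))
step 5: [beta@1] (30 * 1)
step 6: [delta@root] 30

Answer: 30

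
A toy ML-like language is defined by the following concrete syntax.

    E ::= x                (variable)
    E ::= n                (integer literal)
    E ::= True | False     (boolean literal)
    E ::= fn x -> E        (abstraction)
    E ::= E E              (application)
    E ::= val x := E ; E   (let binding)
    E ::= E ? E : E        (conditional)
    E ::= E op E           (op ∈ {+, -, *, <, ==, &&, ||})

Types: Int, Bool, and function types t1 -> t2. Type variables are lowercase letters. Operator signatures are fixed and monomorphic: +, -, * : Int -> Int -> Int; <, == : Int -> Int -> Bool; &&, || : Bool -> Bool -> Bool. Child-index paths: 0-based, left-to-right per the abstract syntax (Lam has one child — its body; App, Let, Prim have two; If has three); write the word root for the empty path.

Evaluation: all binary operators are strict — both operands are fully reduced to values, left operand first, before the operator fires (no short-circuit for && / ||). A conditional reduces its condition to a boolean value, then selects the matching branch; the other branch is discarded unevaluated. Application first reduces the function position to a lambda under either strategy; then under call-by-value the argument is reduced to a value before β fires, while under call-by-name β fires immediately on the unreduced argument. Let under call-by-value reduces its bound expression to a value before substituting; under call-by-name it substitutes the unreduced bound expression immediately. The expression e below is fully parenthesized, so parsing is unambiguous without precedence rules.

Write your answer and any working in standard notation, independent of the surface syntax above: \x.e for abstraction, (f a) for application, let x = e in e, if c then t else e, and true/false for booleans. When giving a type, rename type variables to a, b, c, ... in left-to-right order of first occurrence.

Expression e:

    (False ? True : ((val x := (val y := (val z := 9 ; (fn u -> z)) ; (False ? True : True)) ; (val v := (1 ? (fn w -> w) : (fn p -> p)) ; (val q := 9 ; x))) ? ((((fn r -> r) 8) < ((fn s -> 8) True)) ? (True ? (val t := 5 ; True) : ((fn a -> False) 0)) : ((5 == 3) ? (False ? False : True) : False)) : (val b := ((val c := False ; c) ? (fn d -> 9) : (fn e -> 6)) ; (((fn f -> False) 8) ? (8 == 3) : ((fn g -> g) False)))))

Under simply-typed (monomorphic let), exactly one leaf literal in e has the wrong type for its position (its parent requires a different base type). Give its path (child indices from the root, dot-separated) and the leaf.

Trace:
  unify Bool ~ Bool
let z : Int
z : Int
\u._ : a -> Int
let y : a -> Int
  unify Bool ~ Bool
  unify Bool ~ Bool
let x : Bool
  unify Int ~ Bool
  FAIL: mismatch Int ~ Bool

Answer: 2.0.1.0.0 : 1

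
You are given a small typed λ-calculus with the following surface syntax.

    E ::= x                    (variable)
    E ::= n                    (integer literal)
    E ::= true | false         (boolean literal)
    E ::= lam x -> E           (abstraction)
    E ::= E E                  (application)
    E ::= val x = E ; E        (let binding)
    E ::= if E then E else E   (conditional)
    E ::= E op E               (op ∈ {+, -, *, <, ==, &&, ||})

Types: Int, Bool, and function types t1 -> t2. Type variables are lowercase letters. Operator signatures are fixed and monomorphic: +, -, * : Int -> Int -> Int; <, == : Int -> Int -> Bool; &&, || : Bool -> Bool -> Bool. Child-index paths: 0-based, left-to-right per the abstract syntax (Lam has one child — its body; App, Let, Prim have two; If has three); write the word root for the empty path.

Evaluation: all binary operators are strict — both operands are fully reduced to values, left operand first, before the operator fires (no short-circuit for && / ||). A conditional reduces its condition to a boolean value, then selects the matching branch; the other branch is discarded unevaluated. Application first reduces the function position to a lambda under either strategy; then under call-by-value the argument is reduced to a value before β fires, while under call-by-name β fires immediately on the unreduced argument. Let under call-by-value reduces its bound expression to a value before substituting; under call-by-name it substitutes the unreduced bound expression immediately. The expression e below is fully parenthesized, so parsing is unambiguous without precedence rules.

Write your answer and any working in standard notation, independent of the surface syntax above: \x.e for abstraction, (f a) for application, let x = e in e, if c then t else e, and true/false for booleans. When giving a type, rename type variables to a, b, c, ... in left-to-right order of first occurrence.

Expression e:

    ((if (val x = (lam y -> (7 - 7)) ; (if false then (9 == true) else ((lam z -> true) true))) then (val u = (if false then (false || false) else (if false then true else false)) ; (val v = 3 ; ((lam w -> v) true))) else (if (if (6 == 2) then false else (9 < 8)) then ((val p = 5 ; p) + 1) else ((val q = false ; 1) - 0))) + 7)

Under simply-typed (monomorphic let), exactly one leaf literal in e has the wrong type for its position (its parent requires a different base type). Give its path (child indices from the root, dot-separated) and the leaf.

Answer: 0.0.1.1.1 : true

Derivation:
  unify Int ~ Int
  unify Int ~ Int
\y._ : a -> Int
let x : a -> Int
  unify Bool ~ Bool
  unify Int ~ Int
  unify Bool ~ Int
  FAIL: mismatch Bool ~ Int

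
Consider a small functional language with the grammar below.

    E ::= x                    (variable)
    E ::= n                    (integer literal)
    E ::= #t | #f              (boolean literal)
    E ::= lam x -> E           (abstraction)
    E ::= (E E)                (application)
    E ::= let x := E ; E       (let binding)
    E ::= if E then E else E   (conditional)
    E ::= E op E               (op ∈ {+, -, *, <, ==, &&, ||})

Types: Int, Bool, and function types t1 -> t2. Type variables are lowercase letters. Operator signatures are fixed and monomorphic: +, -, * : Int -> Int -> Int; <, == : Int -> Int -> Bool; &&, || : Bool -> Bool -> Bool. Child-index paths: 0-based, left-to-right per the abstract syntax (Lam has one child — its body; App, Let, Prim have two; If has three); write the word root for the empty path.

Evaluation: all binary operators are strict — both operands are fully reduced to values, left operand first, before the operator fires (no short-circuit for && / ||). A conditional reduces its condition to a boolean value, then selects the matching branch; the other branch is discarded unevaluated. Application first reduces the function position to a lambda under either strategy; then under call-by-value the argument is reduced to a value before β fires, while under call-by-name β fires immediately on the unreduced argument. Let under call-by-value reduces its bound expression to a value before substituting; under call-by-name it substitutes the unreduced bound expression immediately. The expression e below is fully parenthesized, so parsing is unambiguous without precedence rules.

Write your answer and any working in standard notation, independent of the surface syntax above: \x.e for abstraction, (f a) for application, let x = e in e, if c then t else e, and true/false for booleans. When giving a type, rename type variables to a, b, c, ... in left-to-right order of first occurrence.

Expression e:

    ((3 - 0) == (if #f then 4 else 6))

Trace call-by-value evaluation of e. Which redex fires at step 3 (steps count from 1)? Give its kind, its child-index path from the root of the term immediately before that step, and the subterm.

Answer: delta at root : (3 == 6)

Derivation:
step 0: ((3 - 0) == (if false then 4 else 6))
step 1: [delta@0] (3 == (if false then 4 else 6))
step 2: [if@1] (3 == 6)
step 3: [delta@root] false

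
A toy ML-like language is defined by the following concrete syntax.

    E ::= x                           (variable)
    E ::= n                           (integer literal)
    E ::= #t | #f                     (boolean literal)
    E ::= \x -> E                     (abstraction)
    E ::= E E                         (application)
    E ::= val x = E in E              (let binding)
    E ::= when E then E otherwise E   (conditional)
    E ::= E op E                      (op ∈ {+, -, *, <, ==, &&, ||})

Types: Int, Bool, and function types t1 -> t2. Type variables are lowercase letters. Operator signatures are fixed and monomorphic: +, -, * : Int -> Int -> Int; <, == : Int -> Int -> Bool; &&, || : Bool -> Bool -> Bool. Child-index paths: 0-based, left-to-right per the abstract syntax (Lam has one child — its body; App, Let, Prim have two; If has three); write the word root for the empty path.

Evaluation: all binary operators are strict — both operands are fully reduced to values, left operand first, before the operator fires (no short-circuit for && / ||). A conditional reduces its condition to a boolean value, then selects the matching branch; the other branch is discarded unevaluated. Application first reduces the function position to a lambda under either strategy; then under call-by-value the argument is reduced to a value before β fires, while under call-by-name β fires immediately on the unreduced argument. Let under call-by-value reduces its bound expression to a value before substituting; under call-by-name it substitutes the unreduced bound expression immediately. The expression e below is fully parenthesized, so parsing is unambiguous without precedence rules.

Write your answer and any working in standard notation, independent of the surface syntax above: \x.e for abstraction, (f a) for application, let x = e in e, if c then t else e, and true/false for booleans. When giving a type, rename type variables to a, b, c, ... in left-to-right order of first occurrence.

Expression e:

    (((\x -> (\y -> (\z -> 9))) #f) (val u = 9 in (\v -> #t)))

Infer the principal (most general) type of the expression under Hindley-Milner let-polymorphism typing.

Answer: a -> Int

Derivation:
\z._ : c -> Int
\y._ : b -> c -> Int
\x._ : a -> b -> c -> Int
  unify a -> b -> c -> Int ~ Bool -> d
  unify a ~ Bool
  unify b -> c -> Int ~ d
_ _ : b -> c -> Int
let u : Int
\v._ : e -> Bool
  unify b -> c -> Int ~ (e -> Bool) -> f
  unify b ~ e -> Bool
  unify c -> Int ~ f
_ _ : c -> Int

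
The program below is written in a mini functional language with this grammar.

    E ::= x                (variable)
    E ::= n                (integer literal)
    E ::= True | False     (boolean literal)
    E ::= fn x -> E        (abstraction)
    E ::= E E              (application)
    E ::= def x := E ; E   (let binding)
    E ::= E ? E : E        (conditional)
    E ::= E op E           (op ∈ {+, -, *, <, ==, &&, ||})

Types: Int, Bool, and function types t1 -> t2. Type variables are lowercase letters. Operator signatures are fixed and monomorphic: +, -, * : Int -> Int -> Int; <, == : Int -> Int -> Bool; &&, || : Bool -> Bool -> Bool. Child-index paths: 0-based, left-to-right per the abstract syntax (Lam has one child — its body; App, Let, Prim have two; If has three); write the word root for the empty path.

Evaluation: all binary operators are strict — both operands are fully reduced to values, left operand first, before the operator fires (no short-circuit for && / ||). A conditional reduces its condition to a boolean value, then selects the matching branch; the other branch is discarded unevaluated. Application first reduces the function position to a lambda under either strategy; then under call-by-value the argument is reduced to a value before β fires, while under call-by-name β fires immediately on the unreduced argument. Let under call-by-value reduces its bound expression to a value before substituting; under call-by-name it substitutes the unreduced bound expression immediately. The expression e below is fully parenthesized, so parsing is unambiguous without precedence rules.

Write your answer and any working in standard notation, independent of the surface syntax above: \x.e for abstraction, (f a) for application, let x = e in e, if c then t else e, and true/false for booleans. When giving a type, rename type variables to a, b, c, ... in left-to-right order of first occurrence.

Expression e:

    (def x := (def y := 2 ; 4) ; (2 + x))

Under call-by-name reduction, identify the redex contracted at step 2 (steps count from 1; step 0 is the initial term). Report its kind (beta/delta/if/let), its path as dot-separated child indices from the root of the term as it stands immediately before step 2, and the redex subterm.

Answer: let at 1 : (let y = 2 in 4)

Derivation:
step 0: (let x = (let y = 2 in 4) in (2 + x))
step 1: [let@root] (2 + (let y = 2 in 4))
step 2: [let@1] (2 + 4)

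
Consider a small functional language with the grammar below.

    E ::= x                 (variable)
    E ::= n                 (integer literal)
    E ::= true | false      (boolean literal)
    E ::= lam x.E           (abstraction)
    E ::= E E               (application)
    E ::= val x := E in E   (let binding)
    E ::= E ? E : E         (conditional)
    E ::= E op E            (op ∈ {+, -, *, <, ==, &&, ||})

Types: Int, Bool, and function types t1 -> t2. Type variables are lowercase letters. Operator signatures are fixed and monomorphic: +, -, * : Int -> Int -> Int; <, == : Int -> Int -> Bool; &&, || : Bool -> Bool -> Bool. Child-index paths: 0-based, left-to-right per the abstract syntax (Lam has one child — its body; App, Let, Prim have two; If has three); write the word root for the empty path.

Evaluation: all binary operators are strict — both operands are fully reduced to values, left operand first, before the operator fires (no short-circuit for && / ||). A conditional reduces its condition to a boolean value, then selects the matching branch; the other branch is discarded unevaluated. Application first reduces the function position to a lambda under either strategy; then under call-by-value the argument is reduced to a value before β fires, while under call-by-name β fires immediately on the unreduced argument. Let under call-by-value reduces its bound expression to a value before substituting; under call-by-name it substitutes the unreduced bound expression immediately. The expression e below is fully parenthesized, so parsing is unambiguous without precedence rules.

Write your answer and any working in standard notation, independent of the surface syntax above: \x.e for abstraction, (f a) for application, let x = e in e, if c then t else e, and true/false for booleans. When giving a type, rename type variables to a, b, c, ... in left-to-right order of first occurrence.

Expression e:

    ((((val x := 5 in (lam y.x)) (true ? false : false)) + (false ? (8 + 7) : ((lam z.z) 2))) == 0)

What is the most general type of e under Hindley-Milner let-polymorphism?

Answer: Bool

Trace:
let x : Int
x : Int
\y._ : a -> Int
  unify Bool ~ Bool
  unify Bool ~ Bool
  unify a -> Int ~ Bool -> b
  unify a ~ Bool
  unify Int ~ b
_ _ : Int
  unify Int ~ Int
  unify Bool ~ Bool
  unify Int ~ Int
  unify Int ~ Int
z : c
\z._ : c -> c
  unify c -> c ~ Int -> d
  unify c ~ Int
  unify Int ~ d
_ _ : Int
  unify Int ~ Int
  unify Int ~ Int
  unify Int ~ Int
  unify Int ~ Int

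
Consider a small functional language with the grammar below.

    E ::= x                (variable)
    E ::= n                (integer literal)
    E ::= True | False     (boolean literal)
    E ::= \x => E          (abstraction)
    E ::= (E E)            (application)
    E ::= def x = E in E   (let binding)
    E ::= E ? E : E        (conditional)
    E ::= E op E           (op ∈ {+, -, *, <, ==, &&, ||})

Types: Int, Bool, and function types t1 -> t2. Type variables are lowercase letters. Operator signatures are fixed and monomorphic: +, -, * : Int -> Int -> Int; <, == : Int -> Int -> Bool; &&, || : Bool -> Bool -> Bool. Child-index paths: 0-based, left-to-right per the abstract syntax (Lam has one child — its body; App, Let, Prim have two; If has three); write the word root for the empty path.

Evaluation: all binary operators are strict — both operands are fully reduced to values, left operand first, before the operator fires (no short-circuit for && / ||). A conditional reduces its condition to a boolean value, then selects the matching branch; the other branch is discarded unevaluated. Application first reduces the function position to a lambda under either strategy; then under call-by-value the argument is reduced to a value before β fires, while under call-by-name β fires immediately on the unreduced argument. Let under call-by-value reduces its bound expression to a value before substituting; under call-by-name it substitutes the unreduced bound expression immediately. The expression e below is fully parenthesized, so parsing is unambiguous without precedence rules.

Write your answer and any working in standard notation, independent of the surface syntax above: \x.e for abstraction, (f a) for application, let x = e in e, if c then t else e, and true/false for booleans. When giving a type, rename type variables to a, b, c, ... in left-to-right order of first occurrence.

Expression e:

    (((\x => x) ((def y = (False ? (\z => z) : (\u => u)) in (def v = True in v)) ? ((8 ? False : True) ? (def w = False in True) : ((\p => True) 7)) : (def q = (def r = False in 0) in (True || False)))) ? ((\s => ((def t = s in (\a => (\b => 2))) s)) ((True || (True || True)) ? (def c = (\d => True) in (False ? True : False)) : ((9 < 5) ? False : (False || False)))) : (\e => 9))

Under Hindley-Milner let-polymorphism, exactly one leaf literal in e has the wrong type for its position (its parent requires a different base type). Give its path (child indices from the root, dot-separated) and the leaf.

Answer: 0.1.1.0.0 : 8

Derivation:
x : a
\x._ : a -> a
  unify Bool ~ Bool
z : b
\z._ : b -> b
u : c
\u._ : c -> c
  unify b -> b ~ c -> c
  unify b ~ c
  unify c ~ c
let y : forall. c -> c
let v : Bool
v : Bool
  unify Bool ~ Bool
  unify Int ~ Bool
  FAIL: mismatch Int ~ Bool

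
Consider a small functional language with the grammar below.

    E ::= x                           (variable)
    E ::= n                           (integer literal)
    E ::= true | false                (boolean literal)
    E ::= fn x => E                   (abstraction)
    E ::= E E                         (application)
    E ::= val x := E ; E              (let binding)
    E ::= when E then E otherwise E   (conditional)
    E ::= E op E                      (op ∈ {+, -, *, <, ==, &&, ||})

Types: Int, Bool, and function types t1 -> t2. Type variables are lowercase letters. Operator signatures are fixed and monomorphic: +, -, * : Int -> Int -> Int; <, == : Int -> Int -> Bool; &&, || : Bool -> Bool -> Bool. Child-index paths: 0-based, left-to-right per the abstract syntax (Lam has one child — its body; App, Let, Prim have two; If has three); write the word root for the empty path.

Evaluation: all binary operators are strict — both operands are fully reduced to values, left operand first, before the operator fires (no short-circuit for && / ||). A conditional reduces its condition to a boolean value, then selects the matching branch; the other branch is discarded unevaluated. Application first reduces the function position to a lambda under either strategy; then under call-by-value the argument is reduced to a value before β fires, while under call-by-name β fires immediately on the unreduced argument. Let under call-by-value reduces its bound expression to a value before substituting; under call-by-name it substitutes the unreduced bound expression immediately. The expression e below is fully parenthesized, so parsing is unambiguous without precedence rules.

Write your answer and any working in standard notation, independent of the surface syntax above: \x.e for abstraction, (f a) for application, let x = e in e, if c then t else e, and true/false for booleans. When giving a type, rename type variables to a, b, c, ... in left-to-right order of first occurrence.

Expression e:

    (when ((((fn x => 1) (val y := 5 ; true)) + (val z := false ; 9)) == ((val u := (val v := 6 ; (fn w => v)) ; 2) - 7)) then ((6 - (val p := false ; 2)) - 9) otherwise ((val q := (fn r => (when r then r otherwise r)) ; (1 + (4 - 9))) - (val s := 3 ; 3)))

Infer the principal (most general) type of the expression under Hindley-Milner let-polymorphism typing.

Answer: Int

Trace:
\x._ : a -> Int
let y : Int
  unify a -> Int ~ Bool -> b
  unify a ~ Bool
  unify Int ~ b
_ _ : Int
  unify Int ~ Int
let z : Bool
  unify Int ~ Int
  unify Int ~ Int
let v : Int
v : Int
\w._ : c -> Int
let u : forall. c -> Int
  unify Int ~ Int
  unify Int ~ Int
  unify Int ~ Int
  unify Bool ~ Bool
  unify Int ~ Int
let p : Bool
  unify Int ~ Int
  unify Int ~ Int
  unify Int ~ Int
r : d
  unify d ~ Bool
r : Bool
r : Bool
  unify Bool ~ Bool
\r._ : Bool -> Bool
let q : Bool -> Bool
  unify Int ~ Int
  unify Int ~ Int
  unify Int ~ Int
  unify Int ~ Int
  unify Int ~ Int
let s : Int
  unify Int ~ Int
  unify Int ~ Int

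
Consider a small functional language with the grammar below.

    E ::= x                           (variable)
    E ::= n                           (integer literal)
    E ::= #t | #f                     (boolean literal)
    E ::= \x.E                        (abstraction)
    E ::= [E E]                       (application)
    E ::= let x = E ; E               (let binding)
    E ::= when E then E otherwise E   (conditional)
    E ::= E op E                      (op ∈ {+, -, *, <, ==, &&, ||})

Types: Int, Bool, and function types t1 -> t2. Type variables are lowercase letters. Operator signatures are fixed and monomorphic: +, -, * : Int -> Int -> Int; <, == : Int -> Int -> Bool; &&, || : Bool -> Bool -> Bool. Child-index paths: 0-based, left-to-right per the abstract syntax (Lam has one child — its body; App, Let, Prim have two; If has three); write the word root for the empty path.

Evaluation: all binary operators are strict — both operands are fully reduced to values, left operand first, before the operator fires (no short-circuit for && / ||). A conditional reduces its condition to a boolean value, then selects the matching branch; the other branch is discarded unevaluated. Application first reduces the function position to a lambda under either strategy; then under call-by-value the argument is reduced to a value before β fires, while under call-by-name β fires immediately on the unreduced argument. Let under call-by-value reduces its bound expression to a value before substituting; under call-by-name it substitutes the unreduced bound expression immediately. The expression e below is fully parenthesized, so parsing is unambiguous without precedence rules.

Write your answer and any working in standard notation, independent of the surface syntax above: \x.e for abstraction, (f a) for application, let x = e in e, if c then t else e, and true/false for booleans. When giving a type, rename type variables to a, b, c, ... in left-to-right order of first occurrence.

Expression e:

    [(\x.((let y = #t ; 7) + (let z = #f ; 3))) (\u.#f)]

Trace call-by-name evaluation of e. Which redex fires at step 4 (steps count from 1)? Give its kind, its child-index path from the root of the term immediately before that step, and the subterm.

Answer: delta at root : (7 + 3)

Derivation:
step 0: ((\x.((let y = true in 7) + (let z = false in 3))) (\u.false))
step 1: [beta@root] ((let y = true in 7) + (let z = false in 3))
step 2: [let@0] (7 + (let z = false in 3))
step 3: [let@1] (7 + 3)
step 4: [delta@root] 10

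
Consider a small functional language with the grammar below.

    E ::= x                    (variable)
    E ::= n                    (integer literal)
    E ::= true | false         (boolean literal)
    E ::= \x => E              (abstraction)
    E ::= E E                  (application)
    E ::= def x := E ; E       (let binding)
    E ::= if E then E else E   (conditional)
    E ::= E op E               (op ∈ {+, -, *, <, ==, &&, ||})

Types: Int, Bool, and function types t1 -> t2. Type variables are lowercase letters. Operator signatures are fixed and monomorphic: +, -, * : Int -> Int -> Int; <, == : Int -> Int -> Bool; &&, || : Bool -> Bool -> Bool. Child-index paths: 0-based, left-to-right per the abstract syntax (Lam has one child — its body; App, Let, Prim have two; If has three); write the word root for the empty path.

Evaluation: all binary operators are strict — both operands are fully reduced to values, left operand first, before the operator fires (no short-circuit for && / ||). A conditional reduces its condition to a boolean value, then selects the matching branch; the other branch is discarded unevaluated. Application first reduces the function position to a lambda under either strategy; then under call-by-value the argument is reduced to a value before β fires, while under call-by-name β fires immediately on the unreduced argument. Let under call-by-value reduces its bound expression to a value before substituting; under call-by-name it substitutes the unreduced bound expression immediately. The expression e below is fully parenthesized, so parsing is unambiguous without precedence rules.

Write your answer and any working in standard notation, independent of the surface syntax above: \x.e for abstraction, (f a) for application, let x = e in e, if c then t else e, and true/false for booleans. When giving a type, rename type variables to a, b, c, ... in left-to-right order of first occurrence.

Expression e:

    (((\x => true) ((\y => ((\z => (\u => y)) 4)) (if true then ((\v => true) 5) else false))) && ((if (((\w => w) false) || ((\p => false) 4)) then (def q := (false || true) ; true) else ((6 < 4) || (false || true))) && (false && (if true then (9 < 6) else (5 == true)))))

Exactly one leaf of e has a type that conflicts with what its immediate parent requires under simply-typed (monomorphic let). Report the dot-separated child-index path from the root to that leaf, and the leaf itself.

Answer: 1.1.1.2.1 : true

Trace:
\x._ : a -> Bool
y : b
\u._ : d -> b
\z._ : c -> d -> b
  unify c -> d -> b ~ Int -> e
  unify c ~ Int
  unify d -> b ~ e
_ _ : d -> b
\y._ : b -> d -> b
  unify Bool ~ Bool
\v._ : f -> Bool
  unify f -> Bool ~ Int -> g
  unify f ~ Int
  unify Bool ~ g
_ _ : Bool
  unify Bool ~ Bool
  unify b -> d -> b ~ Bool -> h
  unify b ~ Bool
  unify d -> Bool ~ h
_ _ : d -> Bool
  unify a -> Bool ~ (d -> Bool) -> i
  unify a ~ d -> Bool
  unify Bool ~ i
_ _ : Bool
  unify Bool ~ Bool
w : j
\w._ : j -> j
  unify j -> j ~ Bool -> k
  unify j ~ Bool
  unify Bool ~ k
_ _ : Bool
  unify Bool ~ Bool
\p._ : l -> Bool
  unify l -> Bool ~ Int -> m
  unify l ~ Int
  unify Bool ~ m
_ _ : Bool
  unify Bool ~ Bool
  unify Bool ~ Bool
  unify Bool ~ Bool
  unify Bool ~ Bool
let q : Bool
  unify Int ~ Int
  unify Int ~ Int
  unify Bool ~ Bool
  unify Bool ~ Bool
  unify Bool ~ Bool
  unify Bool ~ Bool
  unify Bool ~ Bool
  unify Bool ~ Bool
  unify Bool ~ Bool
  unify Bool ~ Bool
  unify Int ~ Int
  unify Int ~ Int
  unify Int ~ Int
  unify Bool ~ Int
  FAIL: mismatch Bool ~ Int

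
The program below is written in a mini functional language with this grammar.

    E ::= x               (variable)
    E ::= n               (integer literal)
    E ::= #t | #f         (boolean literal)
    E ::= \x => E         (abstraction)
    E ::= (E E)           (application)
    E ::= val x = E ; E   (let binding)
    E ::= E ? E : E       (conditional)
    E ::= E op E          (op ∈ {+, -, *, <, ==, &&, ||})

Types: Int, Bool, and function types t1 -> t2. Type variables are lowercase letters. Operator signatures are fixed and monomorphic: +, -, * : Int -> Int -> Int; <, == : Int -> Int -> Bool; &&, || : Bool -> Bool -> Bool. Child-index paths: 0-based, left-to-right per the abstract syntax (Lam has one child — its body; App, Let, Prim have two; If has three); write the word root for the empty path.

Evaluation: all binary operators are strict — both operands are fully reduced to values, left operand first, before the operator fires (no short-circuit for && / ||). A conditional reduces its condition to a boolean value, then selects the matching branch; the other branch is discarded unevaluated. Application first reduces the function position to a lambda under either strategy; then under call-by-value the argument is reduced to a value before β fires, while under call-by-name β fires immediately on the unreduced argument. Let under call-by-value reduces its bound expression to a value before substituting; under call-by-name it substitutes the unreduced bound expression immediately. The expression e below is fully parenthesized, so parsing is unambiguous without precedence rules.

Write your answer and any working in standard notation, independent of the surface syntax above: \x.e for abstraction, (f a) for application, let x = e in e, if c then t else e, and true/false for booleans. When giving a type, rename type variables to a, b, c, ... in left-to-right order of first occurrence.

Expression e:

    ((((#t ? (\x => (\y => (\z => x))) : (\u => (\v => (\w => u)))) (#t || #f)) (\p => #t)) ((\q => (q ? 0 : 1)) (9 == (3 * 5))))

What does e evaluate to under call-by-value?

Derivation:
step 0: ((((if true then (\x.(\y.(\z.x))) else (\u.(\v.(\w.u)))) (true || false)) (\p.true)) ((\q.(if q then 0 else 1)) (9 == (3 * 5))))
step 1: [if@0.0.0] ((((\x.(\y.(\z.x))) (true || false)) (\p.true)) ((\q.(if q then 0 else 1)) (9 == (3 * 5))))
step 2: [delta@0.0.1] ((((\x.(\y.(\z.x))) true) (\p.true)) ((\q.(if q then 0 else 1)) (9 == (3 * 5))))
step 3: [beta@0.0] (((\y.(\z.true)) (\p.true)) ((\q.(if q then 0 else 1)) (9 == (3 * 5))))
step 4: [beta@0] ((\z.true) ((\q.(if q then 0 else 1)) (9 == (3 * 5))))
step 5: [delta@1.1.1] ((\z.true) ((\q.(if q then 0 else 1)) (9 == 15)))
step 6: [delta@1.1] ((\z.true) ((\q.(if q then 0 else 1)) false))
step 7: [beta@1] ((\z.true) (if false then 0 else 1))
step 8: [if@1] ((\z.true) 1)
step 9: [beta@root] true

Answer: true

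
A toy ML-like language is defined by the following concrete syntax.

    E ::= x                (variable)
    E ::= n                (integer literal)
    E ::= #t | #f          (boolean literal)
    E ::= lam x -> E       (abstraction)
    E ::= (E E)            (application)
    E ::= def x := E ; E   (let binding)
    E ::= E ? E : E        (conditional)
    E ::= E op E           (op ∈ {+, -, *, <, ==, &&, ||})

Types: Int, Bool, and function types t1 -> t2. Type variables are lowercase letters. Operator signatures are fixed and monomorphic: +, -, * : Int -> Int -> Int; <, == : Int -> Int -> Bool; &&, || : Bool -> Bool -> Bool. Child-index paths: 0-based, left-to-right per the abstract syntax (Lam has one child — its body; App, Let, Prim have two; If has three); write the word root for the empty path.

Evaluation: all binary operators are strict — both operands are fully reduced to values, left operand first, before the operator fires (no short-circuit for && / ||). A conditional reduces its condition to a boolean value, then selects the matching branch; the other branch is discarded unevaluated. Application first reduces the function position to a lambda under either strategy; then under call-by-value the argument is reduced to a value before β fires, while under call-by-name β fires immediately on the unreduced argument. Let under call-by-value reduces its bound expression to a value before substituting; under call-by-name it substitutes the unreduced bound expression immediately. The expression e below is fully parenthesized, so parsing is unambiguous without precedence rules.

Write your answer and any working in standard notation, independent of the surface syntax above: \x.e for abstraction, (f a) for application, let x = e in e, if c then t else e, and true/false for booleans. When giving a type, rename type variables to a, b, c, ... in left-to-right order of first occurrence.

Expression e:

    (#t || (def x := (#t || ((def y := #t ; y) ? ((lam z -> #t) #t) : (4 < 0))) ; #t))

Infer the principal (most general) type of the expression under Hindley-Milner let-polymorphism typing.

Answer: Bool

Derivation:
  unify Bool ~ Bool
  unify Bool ~ Bool
let y : Bool
y : Bool
  unify Bool ~ Bool
\z._ : a -> Bool
  unify a -> Bool ~ Bool -> b
  unify a ~ Bool
  unify Bool ~ b
_ _ : Bool
  unify Int ~ Int
  unify Int ~ Int
  unify Bool ~ Bool
  unify Bool ~ Bool
let x : Bool
  unify Bool ~ Bool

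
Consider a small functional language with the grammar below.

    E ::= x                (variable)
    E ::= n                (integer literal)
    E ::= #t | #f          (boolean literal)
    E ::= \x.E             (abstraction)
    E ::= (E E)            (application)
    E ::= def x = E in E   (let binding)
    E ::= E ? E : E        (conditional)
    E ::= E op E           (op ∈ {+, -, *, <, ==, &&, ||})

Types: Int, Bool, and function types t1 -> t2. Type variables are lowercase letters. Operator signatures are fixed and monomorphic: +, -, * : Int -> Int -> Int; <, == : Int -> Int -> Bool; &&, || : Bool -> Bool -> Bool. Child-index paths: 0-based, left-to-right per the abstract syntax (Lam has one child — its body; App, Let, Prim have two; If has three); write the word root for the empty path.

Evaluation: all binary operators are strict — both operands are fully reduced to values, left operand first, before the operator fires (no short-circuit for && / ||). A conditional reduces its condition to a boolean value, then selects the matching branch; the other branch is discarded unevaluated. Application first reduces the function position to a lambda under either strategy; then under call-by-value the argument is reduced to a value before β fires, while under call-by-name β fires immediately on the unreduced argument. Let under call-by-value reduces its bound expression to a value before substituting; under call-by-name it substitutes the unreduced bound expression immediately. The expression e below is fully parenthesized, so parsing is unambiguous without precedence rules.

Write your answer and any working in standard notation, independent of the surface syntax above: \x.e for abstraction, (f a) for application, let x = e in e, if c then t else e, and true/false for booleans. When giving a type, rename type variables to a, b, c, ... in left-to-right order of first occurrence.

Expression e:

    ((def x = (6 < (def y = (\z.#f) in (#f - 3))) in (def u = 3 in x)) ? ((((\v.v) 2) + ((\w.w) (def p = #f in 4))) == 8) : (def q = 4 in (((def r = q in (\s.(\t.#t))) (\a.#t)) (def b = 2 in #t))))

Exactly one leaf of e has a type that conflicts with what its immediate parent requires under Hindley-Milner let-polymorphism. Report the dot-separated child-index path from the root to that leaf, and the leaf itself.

Working:
  unify Int ~ Int
\z._ : a -> Bool
let y : forall. a -> Bool
  unify Bool ~ Int
  FAIL: mismatch Bool ~ Int

Answer: 0.0.1.1.0 : false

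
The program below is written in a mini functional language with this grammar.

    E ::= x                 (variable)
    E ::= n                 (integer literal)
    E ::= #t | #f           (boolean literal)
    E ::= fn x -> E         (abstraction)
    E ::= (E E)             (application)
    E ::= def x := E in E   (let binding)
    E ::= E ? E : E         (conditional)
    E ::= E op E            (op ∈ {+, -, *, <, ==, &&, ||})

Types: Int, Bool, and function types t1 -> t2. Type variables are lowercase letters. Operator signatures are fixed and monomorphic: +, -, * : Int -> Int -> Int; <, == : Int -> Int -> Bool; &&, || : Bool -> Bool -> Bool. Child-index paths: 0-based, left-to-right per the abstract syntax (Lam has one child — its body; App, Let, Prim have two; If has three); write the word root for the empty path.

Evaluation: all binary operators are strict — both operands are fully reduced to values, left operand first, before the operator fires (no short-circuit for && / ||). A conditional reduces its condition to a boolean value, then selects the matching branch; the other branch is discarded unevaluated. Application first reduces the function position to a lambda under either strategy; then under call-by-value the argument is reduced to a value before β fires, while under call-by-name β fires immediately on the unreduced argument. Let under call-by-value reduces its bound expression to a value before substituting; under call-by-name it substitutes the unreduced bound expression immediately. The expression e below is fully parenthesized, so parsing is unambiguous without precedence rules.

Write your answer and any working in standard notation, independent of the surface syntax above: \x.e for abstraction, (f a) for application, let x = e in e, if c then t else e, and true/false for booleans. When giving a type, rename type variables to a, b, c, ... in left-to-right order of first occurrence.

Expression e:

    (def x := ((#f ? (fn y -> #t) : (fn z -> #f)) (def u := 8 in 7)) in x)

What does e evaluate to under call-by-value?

Answer: false

Derivation:
step 0: (let x = ((if false then (\y.true) else (\z.false)) (let u = 8 in 7)) in x)
step 1: [if@0.0] (let x = ((\z.false) (let u = 8 in 7)) in x)
step 2: [let@0.1] (let x = ((\z.false) 7) in x)
step 3: [beta@0] (let x = false in x)
step 4: [let@root] false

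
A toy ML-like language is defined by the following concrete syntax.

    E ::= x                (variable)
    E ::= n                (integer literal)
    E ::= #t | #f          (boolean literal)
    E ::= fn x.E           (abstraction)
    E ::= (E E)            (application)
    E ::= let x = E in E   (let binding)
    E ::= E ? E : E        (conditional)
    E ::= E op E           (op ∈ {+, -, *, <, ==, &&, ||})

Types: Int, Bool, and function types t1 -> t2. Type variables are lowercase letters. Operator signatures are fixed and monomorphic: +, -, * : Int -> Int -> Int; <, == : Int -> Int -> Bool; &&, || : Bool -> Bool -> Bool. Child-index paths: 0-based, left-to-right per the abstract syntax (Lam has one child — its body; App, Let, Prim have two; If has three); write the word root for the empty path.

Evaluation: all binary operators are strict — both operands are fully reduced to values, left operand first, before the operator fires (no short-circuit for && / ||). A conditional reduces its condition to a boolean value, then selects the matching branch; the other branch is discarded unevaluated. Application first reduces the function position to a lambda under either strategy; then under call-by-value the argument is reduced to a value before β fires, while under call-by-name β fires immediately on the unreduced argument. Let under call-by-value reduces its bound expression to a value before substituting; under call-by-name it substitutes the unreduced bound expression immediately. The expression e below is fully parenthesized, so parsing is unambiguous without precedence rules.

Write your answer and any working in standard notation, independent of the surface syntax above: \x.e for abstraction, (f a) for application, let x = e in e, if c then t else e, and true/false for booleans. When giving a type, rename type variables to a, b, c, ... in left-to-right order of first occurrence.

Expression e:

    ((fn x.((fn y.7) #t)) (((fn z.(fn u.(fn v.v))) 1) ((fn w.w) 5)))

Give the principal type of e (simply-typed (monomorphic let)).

Derivation:
\y._ : b -> Int
  unify b -> Int ~ Bool -> c
  unify b ~ Bool
  unify Int ~ c
_ _ : Int
\x._ : a -> Int
v : f
\v._ : f -> f
\u._ : e -> f -> f
\z._ : d -> e -> f -> f
  unify d -> e -> f -> f ~ Int -> g
  unify d ~ Int
  unify e -> f -> f ~ g
_ _ : e -> f -> f
w : h
\w._ : h -> h
  unify h -> h ~ Int -> i
  unify h ~ Int
  unify Int ~ i
_ _ : Int
  unify e -> f -> f ~ Int -> j
  unify e ~ Int
  unify f -> f ~ j
_ _ : f -> f
  unify a -> Int ~ (f -> f) -> k
  unify a ~ f -> f
  unify Int ~ k
_ _ : Int

Answer: Int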